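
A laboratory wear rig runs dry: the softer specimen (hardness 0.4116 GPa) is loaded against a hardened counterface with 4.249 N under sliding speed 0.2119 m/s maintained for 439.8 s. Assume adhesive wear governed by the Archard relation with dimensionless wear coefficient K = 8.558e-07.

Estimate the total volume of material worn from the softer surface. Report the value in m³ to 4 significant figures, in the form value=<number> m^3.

value=8.233e-13 m^3

All working math keeps full precision, and intermediates are printed rounded — a lone final rounding, at 4 significant digits.
Convert: Sliding distance L = v·t = 0.2119 m/s × 439.8 s = 93.19 m.
Convert: Hardness H = 0.4116 GPa = 4.116e+08 Pa.
Working in SI base units: W = 4.249 N, H = 4.116e+08 Pa, K = 8.558e-07.
Volume removed: V = K·W·L/H = 8.558e-07 · 4.249 · 93.19 / 4.116e+08 = 8.233e-13 m³.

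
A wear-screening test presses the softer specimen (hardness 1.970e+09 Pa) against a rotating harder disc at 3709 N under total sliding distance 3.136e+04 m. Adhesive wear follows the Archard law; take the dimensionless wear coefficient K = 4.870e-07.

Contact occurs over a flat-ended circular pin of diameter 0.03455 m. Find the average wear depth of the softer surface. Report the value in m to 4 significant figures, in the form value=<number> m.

The computation runs at full float precision, and intermediates are shown rounded, and one last rounding to four significant digits.
Convert: Contact area A = π·d²/4 = π·(0.03455 m)²/4 = 9.375e-04 m².
Expressed in SI base units: W = 3709 N, H = 1.970e+09 Pa, K = 4.870e-07.
Worn volume V = K·W·L/H = 4.870e-07 · 3709 · 3.136e+04 / 1.970e+09 = 2.875e-08 m³.
Depth of wear h = V/A = 2.875e-08 / 9.375e-04 = 3.067e-05 m.

value=3.067e-05 m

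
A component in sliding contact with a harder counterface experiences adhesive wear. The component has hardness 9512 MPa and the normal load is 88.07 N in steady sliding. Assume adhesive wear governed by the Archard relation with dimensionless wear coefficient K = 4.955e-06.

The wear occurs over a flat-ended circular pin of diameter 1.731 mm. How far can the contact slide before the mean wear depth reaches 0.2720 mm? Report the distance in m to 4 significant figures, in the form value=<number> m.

Every step runs at full precision. Intermediates appear rounded — a single final rounding, at four significant digits.
Hardness H = 9512 MPa = 9.512e+09 Pa.
Pin diameter d = 1.731 mm = 0.001731 m. Contact area A = π·d²/4 = π·(0.001731 m)²/4 = 2.353e-06 m².
Depth limit h_lim = 0.2720 mm = 2.720e-04 m.
Working in SI base units: W = 88.07 N, H = 9.512e+09 Pa, K = 4.955e-06.
Allowed volume V_lim = h_lim·A = 2.720e-04 · 2.353e-06 = 6.401e-10 m³.
Inverting, life L = V_lim·H/(K·W) = 6.401e-10 · 9.512e+09 / (4.955e-06 · 88.07) = 1.395e+04 m.

value=1.395e+04 m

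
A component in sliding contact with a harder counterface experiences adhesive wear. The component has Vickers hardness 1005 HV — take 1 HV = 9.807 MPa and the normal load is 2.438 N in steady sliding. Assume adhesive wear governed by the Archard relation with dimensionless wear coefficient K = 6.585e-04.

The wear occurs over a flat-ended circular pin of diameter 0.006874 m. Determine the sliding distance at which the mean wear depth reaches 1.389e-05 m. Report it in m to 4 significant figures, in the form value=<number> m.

Printed values are rounded — the computation maintains exact precision. Rounded just once: 4 significant digits.
Hardness H = 1005 HV × 9.807 MPa/HV = 9856 MPa = 9.856e+09 Pa.
Contact area A = π·d²/4 = π·(0.006874 m)²/4 = 3.711e-05 m².
Collected in SI base units: W = 2.438 N, H = 9.856e+09 Pa, K = 6.585e-04.
Limit volume V_lim = h_lim·A = 1.389e-05 · 3.711e-05 = 5.155e-10 m³.
Inverting, life L = V_lim·H/(K·W) = 5.155e-10 · 9.856e+09 / (6.585e-04 · 2.438) = 3165 m.

value=3165 m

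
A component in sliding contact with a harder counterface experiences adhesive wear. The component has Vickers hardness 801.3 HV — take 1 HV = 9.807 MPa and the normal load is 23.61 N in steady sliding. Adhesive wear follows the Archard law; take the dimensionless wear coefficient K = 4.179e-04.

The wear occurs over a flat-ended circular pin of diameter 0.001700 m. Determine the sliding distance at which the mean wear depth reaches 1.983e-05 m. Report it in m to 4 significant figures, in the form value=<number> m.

value=35.85 m

The intermediates are shown rounded, and every step holds full precision; rounded just once to four significant figures.
Convert: Hardness H = 801.3 HV × 9.807 MPa/HV = 7858 MPa = 7.858e+09 Pa.
Convert: Contact area A = π·d²/4 = π·(0.001700 m)²/4 = 2.270e-06 m².
Expressed in SI base units: W = 23.61 N, H = 7.858e+09 Pa, K = 4.179e-04.
Limit volume V_lim = h_lim·A = 1.983e-05 · 2.270e-06 = 4.501e-11 m³.
Sliding life L = V_lim·H/(K·W) = 4.501e-11 · 7.858e+09 / (4.179e-04 · 23.61) = 35.85 m.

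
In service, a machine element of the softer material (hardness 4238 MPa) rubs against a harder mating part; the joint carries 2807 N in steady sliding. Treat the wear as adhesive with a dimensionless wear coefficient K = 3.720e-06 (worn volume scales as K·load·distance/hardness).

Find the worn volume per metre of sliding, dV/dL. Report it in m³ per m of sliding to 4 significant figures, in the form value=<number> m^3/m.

The algebra holds exact precision — the intermediates are shown rounded — rounded once at the end: four significant digits.
Convert: Hardness H = 4238 MPa = 4.238e+09 Pa.
In SI base units, W = 2807 N, H = 4.238e+09 Pa, K = 3.720e-06.
Sliding wear rate dV/dL = K·W/H, per unit distance: 3.720e-06 · 2807 / 4.238e+09 = 2.464e-12 m³/m.

value=2.464e-12 m^3/m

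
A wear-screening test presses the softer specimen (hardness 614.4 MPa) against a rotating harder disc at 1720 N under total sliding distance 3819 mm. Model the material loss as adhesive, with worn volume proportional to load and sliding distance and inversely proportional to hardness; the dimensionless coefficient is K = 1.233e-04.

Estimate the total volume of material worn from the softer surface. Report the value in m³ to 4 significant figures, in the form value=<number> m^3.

All arithmetic holds full float precision — intermediates appear rounded. Rounded just once: four significant figures.
Path length L = 3819 mm = 3.819 m.
Hardness H = 614.4 MPa = 6.144e+08 Pa.
Expressed in SI base units: W = 1720 N, H = 6.144e+08 Pa, K = 1.233e-04.
Volume removed: V = K·W·L/H = 1.233e-04 · 1720 · 3.819 / 6.144e+08 = 1.318e-09 m³.

value=1.318e-09 m^3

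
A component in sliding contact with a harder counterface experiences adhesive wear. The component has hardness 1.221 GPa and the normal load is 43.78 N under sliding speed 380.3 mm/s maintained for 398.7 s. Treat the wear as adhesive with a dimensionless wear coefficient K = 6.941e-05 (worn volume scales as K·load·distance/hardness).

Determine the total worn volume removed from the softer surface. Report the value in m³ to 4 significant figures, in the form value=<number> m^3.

value=3.774e-10 m^3

Intermediate values appear rounded, and all working math maintains exact precision, and rounded once at the end to four significant digits.
Convert: Sliding speed v = 380.3 mm/s = 0.3803 m/s. The distance L = v·t = 0.3803 m/s × 398.7 s = 151.6 m.
Convert: Hardness H = 1.221 GPa = 1.221e+09 Pa.
In SI base units: W = 43.78 N, H = 1.221e+09 Pa, K = 6.941e-05.
The Archard volume V = K·W·L/H = 6.941e-05 · 43.78 · 151.6 / 1.221e+09 = 3.774e-10 m³.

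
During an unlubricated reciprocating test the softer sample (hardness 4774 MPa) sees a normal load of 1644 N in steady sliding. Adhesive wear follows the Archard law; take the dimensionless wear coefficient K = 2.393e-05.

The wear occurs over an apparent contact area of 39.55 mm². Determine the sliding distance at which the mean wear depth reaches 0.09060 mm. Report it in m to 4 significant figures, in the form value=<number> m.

value=434.8 m

Every step holds full precision; displayed values are rounded, and a lone final rounding, at four significant figures.
Hardness H = 4774 MPa = 4.774e+09 Pa.
Contact area A = 39.55 mm² = 3.955e-05 m².
Depth limit h_lim = 0.09060 mm = 9.060e-05 m.
As SI base values: W = 1644 N, H = 4.774e+09 Pa, K = 2.393e-05.
Wearable volume V_lim = h_lim·A = 9.060e-05 · 3.955e-05 = 3.583e-09 m³.
Thus life L = V_lim·H/(K·W) = 3.583e-09 · 4.774e+09 / (2.393e-05 · 1644) = 434.8 m.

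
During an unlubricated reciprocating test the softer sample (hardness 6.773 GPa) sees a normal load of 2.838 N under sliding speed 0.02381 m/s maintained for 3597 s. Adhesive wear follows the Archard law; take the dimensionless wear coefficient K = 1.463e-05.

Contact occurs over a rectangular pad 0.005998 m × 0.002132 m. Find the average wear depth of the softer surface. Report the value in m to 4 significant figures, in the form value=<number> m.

The computation carries exact precision — shown intermediates are rounded — rounded just once: 4 significant figures.
Total distance L = v·t = 0.02381 m/s × 3597 s = 85.64 m.
Hardness H = 6.773 GPa = 6.773e+09 Pa.
Contact area A = 0.005998 m × 0.002132 m = 1.279e-05 m².
In SI base units, W = 2.838 N, H = 6.773e+09 Pa, K = 1.463e-05.
Archard relation: V = K·W·L/H = 1.463e-05 · 2.838 · 85.64 / 6.773e+09 = 5.250e-13 m³.
Depth of wear h = V/A = 5.250e-13 / 1.279e-05 = 4.106e-08 m.

value=4.106e-08 m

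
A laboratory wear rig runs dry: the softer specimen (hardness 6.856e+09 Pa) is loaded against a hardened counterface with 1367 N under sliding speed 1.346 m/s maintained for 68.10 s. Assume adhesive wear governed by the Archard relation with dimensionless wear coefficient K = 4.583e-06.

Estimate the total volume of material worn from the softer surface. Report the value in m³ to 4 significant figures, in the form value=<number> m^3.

The algebra runs at full float precision — intermediate values are printed rounded — a single final rounding to four significant digits.
Convert: Distance L = v·t = 1.346 m/s × 68.10 s = 91.66 m.
Collected in SI base units: W = 1367 N, H = 6.856e+09 Pa, K = 4.583e-06.
Volume removed: V = K·W·L/H = 4.583e-06 · 1367 · 91.66 / 6.856e+09 = 8.376e-11 m³.

value=8.376e-11 m^3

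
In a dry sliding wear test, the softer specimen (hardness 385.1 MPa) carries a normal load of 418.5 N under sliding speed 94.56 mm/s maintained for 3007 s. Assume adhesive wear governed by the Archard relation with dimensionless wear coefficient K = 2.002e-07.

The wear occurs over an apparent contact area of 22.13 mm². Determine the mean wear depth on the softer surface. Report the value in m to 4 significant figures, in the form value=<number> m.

Intermediate values appear rounded — all arithmetic runs at full float precision, and rounded once at the end to four significant figures.
Convert: Sliding speed v = 94.56 mm/s = 0.09456 m/s. Total distance L = v·t = 0.09456 m/s × 3007 s = 284.3 m.
Convert: Hardness H = 385.1 MPa = 3.851e+08 Pa.
Convert: Contact area A = 22.13 mm² = 2.213e-05 m².
SI base units throughout: W = 418.5 N, H = 3.851e+08 Pa, K = 2.002e-07.
Archard volume V = K·W·L/H = 2.002e-07 · 418.5 · 284.3 / 3.851e+08 = 6.186e-11 m³.
Wear depth h = V/A = 6.186e-11 / 2.213e-05 = 2.795e-06 m.

value=2.795e-06 m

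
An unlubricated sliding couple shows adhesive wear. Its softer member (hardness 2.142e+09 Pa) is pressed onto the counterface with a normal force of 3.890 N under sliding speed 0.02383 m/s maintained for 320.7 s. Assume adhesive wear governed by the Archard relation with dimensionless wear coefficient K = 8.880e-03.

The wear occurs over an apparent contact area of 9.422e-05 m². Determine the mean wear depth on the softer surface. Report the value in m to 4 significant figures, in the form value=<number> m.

value=1.308e-06 m

The computation keeps exact precision; intermediates are printed rounded; a lone final rounding to 4 significant figures.
Convert: Path length L = v·t = 0.02383 m/s × 320.7 s = 7.642 m.
In SI base units: W = 3.890 N, H = 2.142e+09 Pa, K = 8.880e-03.
Volume removed: V = K·W·L/H = 8.880e-03 · 3.890 · 7.642 / 2.142e+09 = 1.232e-10 m³.
Depth of wear h = V/A = 1.232e-10 / 9.422e-05 = 1.308e-06 m.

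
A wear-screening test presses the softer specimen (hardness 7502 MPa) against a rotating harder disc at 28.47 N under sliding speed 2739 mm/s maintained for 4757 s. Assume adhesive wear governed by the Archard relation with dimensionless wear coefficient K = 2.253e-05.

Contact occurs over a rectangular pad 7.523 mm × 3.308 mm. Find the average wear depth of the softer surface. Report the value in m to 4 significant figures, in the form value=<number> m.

value=4.477e-05 m

Quoted intermediates are rounded. The computation runs at full float precision. Rounded just once: four significant figures.
Sliding speed v = 2739 mm/s = 2.739 m/s. Total distance L = v·t = 2.739 m/s × 4757 s = 1.303e+04 m.
Hardness H = 7502 MPa = 7.502e+09 Pa.
Pad sides 7.523 mm × 3.308 mm = 0.007523 m × 0.003308 m. Contact area A = 0.007523 m × 0.003308 m = 2.489e-05 m².
Working in SI base units: W = 28.47 N, H = 7.502e+09 Pa, K = 2.253e-05.
The Archard volume V = K·W·L/H = 2.253e-05 · 28.47 · 1.303e+04 / 7.502e+09 = 1.114e-09 m³.
Average depth h = V/A = 1.114e-09 / 2.489e-05 = 4.477e-05 m.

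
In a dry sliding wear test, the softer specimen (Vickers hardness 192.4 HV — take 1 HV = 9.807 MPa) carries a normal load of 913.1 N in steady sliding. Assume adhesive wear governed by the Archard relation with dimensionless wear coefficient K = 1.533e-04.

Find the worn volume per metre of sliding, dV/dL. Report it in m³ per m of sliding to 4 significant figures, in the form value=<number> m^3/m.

value=7.419e-11 m^3/m

All working math holds full float precision — quoted intermediates are rounded — one last rounding, at four significant figures.
Hardness H = 192.4 HV × 9.807 MPa/HV = 1887 MPa = 1.887e+09 Pa.
As SI base values: W = 913.1 N, H = 1.887e+09 Pa, K = 1.533e-04.
Wear rate dV/dL = K·W/H, so: 1.533e-04 · 913.1 / 1.887e+09 = 7.419e-11 m³/m.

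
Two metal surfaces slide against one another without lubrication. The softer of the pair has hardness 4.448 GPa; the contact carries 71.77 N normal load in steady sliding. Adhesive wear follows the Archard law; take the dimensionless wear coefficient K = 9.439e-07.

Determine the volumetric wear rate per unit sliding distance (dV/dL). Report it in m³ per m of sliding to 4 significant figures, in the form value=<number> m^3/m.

value=1.523e-14 m^3/m

Quoted intermediates are rounded; the computation runs at exact precision — a lone final rounding: 4 significant digits.
Hardness H = 4.448 GPa = 4.448e+09 Pa.
In SI base units, W = 71.77 N, H = 4.448e+09 Pa, K = 9.439e-07.
Volumetric rate dV/dL = K·W/H (no L dependence): 9.439e-07 · 71.77 / 4.448e+09 = 1.523e-14 m³/m.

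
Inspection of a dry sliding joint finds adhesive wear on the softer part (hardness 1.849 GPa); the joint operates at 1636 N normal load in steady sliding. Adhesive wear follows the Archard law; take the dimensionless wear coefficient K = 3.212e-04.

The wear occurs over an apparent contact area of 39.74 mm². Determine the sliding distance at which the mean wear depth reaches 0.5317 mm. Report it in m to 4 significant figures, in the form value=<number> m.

All arithmetic carries exact precision. Intermediates are printed rounded — one final rounding, at 4 significant figures.
Convert: Hardness H = 1.849 GPa = 1.849e+09 Pa.
Convert: Contact area A = 39.74 mm² = 3.974e-05 m².
Convert: Depth limit h_lim = 0.5317 mm = 5.317e-04 m.
As SI base values: W = 1636 N, H = 1.849e+09 Pa, K = 3.212e-04.
Volume at the limit: V_lim = h_lim·A = 5.317e-04 · 3.974e-05 = 2.113e-08 m³.
Life L = V_lim·H/(K·W) = 2.113e-08 · 1.849e+09 / (3.212e-04 · 1636) = 74.35 m.

value=74.35 m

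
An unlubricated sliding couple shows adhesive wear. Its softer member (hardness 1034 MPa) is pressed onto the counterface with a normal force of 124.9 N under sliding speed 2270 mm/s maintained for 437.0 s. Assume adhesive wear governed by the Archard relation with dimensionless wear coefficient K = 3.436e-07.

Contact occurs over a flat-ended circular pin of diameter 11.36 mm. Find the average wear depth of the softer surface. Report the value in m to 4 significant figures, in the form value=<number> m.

All working math keeps exact precision — intermediates are shown rounded, and one final rounding to 4 significant figures.
Sliding speed v = 2270 mm/s = 2.270 m/s. Distance covered L = v·t = 2.270 m/s × 437.0 s = 992.0 m.
Hardness H = 1034 MPa = 1.034e+09 Pa.
Pin diameter d = 11.36 mm = 0.01136 m. Contact area A = π·d²/4 = π·(0.01136 m)²/4 = 1.014e-04 m².
In SI base units, W = 124.9 N, H = 1.034e+09 Pa, K = 3.436e-07.
Archard relation: V = K·W·L/H = 3.436e-07 · 124.9 · 992.0 / 1.034e+09 = 4.117e-11 m³.
Depth of wear h = V/A = 4.117e-11 / 1.014e-04 = 4.062e-07 m.

value=4.062e-07 m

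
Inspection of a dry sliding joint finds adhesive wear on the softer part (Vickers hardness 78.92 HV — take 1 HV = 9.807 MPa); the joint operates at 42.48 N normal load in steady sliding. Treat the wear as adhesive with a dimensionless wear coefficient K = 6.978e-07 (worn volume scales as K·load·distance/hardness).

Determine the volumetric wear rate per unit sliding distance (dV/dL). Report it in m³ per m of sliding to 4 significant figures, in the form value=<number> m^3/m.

value=3.830e-14 m^3/m

Intermediate values appear rounded, and the computation runs at exact precision, and a lone final rounding, at four significant digits.
Convert: Hardness H = 78.92 HV × 9.807 MPa/HV = 774.0 MPa = 7.740e+08 Pa.
Restated in SI base units: W = 42.48 N, H = 7.740e+08 Pa, K = 6.978e-07.
Volumetric rate dV/dL = K·W/H: 6.978e-07 · 42.48 / 7.740e+08 = 3.830e-14 m³/m.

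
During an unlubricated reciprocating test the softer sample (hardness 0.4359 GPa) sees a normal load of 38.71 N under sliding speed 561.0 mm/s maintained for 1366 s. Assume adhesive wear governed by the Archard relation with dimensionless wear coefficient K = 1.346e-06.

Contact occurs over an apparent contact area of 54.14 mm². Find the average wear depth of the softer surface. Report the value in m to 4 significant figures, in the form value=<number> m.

value=1.692e-06 m

The intermediates are printed rounded; each operation runs at full precision. Rounded once at the end, at 4 significant figures.
Convert: Sliding speed v = 561.0 mm/s = 0.5610 m/s. Distance L = v·t = 0.5610 m/s × 1366 s = 766.3 m.
Convert: Hardness H = 0.4359 GPa = 4.359e+08 Pa.
Convert: Contact area A = 54.14 mm² = 5.414e-05 m².
Expressed in SI base units: W = 38.71 N, H = 4.359e+08 Pa, K = 1.346e-06.
The Archard volume V = K·W·L/H = 1.346e-06 · 38.71 · 766.3 / 4.359e+08 = 9.160e-11 m³.
Mean depth h = V/A = 9.160e-11 / 5.414e-05 = 1.692e-06 m.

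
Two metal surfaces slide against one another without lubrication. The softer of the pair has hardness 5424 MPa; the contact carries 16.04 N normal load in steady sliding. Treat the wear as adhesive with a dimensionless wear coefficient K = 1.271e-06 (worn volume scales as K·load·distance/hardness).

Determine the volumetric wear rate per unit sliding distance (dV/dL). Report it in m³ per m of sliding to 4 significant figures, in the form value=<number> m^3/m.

Displayed values are rounded; all arithmetic carries full precision, and one last rounding, at 4 significant digits.
Convert: Hardness H = 5424 MPa = 5.424e+09 Pa.
Restated in SI base units: W = 16.04 N, H = 5.424e+09 Pa, K = 1.271e-06.
Volumetric rate dV/dL = K·W/H, so: 1.271e-06 · 16.04 / 5.424e+09 = 3.759e-15 m³/m.

value=3.759e-15 m^3/m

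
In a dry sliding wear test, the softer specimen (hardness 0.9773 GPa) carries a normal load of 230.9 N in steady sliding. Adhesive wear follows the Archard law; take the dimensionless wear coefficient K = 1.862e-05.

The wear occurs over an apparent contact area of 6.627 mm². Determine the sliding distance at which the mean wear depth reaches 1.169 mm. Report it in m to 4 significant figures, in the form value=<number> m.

Each operation holds full precision — intermediate values are displayed rounded. Rounded once at the end to 4 significant digits.
Convert: Hardness H = 0.9773 GPa = 9.773e+08 Pa.
Convert: Contact area A = 6.627 mm² = 6.627e-06 m².
Convert: Depth limit h_lim = 1.169 mm = 0.001169 m.
Expressed in SI base units: W = 230.9 N, H = 9.773e+08 Pa, K = 1.862e-05.
Permissible volume V_lim = h_lim·A = 0.001169 · 6.627e-06 = 7.747e-09 m³.
Sliding life L = V_lim·H/(K·W) = 7.747e-09 · 9.773e+08 / (1.862e-05 · 230.9) = 1761 m.

value=1761 m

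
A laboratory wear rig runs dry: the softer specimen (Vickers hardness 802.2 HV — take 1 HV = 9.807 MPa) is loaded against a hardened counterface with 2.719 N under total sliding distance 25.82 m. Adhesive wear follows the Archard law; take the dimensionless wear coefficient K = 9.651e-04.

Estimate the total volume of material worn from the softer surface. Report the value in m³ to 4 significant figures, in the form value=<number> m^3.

value=8.612e-12 m^3

All working math keeps full precision — the intermediates are displayed rounded, and one final rounding, at 4 significant digits.
Convert: Hardness H = 802.2 HV × 9.807 MPa/HV = 7867 MPa = 7.867e+09 Pa.
As SI base values: W = 2.719 N, H = 7.867e+09 Pa, K = 9.651e-04.
Wear volume V = K·W·L/H = 9.651e-04 · 2.719 · 25.82 / 7.867e+09 = 8.612e-12 m³.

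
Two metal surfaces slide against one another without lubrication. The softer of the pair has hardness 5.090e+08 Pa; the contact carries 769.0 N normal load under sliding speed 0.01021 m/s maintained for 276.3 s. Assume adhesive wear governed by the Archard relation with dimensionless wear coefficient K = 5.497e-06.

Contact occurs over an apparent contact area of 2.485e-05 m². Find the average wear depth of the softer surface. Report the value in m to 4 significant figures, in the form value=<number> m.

value=9.428e-07 m

All working math carries full float precision — the intermediates are shown rounded, and rounded just once: four significant digits.
Total distance L = v·t = 0.01021 m/s × 276.3 s = 2.821 m.
SI base units throughout: W = 769.0 N, H = 5.090e+08 Pa, K = 5.497e-06.
By Archard's law, V = K·W·L/H = 5.497e-06 · 769.0 · 2.821 / 5.090e+08 = 2.343e-11 m³.
Mean depth h = V/A = 2.343e-11 / 2.485e-05 = 9.428e-07 m.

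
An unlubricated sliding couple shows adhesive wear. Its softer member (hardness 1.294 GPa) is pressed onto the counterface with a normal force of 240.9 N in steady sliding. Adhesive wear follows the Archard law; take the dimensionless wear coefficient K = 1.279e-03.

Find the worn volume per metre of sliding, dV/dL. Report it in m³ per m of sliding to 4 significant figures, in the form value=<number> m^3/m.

The algebra holds exact precision, and shown intermediates are rounded. Rounded just once, at four significant digits.
Hardness H = 1.294 GPa = 1.294e+09 Pa.
As SI base values: W = 240.9 N, H = 1.294e+09 Pa, K = 1.279e-03.
Volumetric rate dV/dL = K·W/H, so: 1.279e-03 · 240.9 / 1.294e+09 = 2.381e-10 m³/m.

value=2.381e-10 m^3/m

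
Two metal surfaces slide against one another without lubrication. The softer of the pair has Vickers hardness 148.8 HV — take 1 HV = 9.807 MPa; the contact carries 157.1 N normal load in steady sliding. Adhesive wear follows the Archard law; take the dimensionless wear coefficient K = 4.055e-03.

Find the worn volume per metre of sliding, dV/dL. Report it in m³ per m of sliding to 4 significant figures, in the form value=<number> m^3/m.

The algebra keeps exact precision. The intermediates are printed rounded, and rounded just once, at four significant digits.
Hardness H = 148.8 HV × 9.807 MPa/HV = 1459 MPa = 1.459e+09 Pa.
In SI base units, W = 157.1 N, H = 1.459e+09 Pa, K = 4.055e-03.
Sliding wear rate dV/dL = K·W/H: 4.055e-03 · 157.1 / 1.459e+09 = 4.365e-10 m³/m.

value=4.365e-10 m^3/m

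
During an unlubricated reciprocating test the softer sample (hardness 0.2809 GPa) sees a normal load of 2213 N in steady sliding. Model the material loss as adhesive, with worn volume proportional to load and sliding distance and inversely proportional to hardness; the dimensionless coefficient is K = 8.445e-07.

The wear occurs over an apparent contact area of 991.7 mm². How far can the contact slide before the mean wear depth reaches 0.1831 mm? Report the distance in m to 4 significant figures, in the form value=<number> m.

Intermediates are shown rounded. All working math maintains full float precision; rounded once at the end: four significant digits.
Hardness H = 0.2809 GPa = 2.809e+08 Pa.
Contact area A = 991.7 mm² = 9.917e-04 m².
Depth limit h_lim = 0.1831 mm = 1.831e-04 m.
Restated in SI base units: W = 2213 N, H = 2.809e+08 Pa, K = 8.445e-07.
Volume at the limit: V_lim = h_lim·A = 1.831e-04 · 9.917e-04 = 1.816e-07 m³.
Life L = V_lim·H/(K·W) = 1.816e-07 · 2.809e+08 / (8.445e-07 · 2213) = 2.729e+04 m.

value=2.729e+04 m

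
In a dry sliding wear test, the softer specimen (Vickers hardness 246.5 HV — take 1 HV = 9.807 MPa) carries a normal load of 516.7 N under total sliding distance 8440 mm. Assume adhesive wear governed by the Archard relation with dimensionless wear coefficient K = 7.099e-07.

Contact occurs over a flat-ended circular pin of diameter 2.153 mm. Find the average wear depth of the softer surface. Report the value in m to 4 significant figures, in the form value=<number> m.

All working math keeps full precision, and intermediates are printed rounded. Rounded just once, at four significant figures.
Convert: Total distance L = 8440 mm = 8.440 m.
Convert: Hardness H = 246.5 HV × 9.807 MPa/HV = 2417 MPa = 2.417e+09 Pa.
Convert: Pin diameter d = 2.153 mm = 0.002153 m. Contact area A = π·d²/4 = π·(0.002153 m)²/4 = 3.641e-06 m².
In SI base units, W = 516.7 N, H = 2.417e+09 Pa, K = 7.099e-07.
Volume removed: V = K·W·L/H = 7.099e-07 · 516.7 · 8.440 / 2.417e+09 = 1.281e-12 m³.
Average depth h = V/A = 1.281e-12 / 3.641e-06 = 3.518e-07 m.

value=3.518e-07 m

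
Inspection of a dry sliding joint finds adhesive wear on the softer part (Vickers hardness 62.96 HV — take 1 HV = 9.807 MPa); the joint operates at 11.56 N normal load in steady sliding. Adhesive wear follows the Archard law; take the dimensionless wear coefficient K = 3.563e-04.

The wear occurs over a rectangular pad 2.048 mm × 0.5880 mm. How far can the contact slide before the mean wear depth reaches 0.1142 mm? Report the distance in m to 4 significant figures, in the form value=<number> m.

value=20.62 m

Printed values are rounded, and the computation runs at full precision. Rounded once at the end to 4 significant digits.
Hardness H = 62.96 HV × 9.807 MPa/HV = 617.4 MPa = 6.174e+08 Pa.
Pad sides 2.048 mm × 0.5880 mm = 2.048e-03 m × 5.880e-04 m. Contact area A = 2.048e-03 m × 5.880e-04 m = 1.204e-06 m².
Depth limit h_lim = 0.1142 mm = 1.142e-04 m.
Expressed in SI base units: W = 11.56 N, H = 6.174e+08 Pa, K = 3.563e-04.
At the depth limit, V_lim = h_lim·A = 1.142e-04 · 1.204e-06 = 1.375e-10 m³.
So the life L = V_lim·H/(K·W) = 1.375e-10 · 6.174e+08 / (3.563e-04 · 11.56) = 20.62 m.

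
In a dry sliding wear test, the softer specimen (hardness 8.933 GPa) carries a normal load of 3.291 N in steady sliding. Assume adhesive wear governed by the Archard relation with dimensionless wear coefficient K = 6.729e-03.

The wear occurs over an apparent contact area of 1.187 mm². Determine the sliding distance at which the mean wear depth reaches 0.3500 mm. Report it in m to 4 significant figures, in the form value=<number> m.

value=167.6 m

The algebra runs at exact precision. The intermediates are printed rounded. Rounded just once: four significant figures.
Convert: Hardness H = 8.933 GPa = 8.933e+09 Pa.
Convert: Contact area A = 1.187 mm² = 1.187e-06 m².
Convert: Depth limit h_lim = 0.3500 mm = 3.500e-04 m.
Working in SI base units: W = 3.291 N, H = 8.933e+09 Pa, K = 6.729e-03.
Permissible volume V_lim = h_lim·A = 3.500e-04 · 1.187e-06 = 4.154e-10 m³.
Life L = V_lim·H/(K·W) = 4.154e-10 · 8.933e+09 / (6.729e-03 · 3.291) = 167.6 m.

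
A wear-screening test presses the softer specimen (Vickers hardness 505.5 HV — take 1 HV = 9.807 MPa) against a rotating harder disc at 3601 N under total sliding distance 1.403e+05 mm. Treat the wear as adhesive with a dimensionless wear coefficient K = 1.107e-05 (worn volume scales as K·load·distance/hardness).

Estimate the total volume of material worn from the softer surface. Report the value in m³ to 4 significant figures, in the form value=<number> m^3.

value=1.128e-09 m^3

The intermediates are shown rounded, and every step runs at full precision. Rounded just once, at 4 significant digits.
Distance L = 1.403e+05 mm = 140.3 m.
Hardness H = 505.5 HV × 9.807 MPa/HV = 4957 MPa = 4.957e+09 Pa.
Working in SI base units: W = 3601 N, H = 4.957e+09 Pa, K = 1.107e-05.
Archard volume V = K·W·L/H = 1.107e-05 · 3601 · 140.3 / 4.957e+09 = 1.128e-09 m³.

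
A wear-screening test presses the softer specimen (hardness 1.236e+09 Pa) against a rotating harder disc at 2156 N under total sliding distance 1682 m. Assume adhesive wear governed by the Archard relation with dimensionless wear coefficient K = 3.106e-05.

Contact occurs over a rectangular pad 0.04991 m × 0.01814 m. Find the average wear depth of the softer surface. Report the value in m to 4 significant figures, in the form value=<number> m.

The algebra maintains full precision; the intermediates are shown rounded — one last rounding: 4 significant digits.
Convert: Contact area A = 0.04991 m × 0.01814 m = 9.054e-04 m².
SI base units throughout: W = 2156 N, H = 1.236e+09 Pa, K = 3.106e-05.
By Archard's law, V = K·W·L/H = 3.106e-05 · 2156 · 1682 / 1.236e+09 = 9.113e-08 m³.
Mean wear depth h = V/A = 9.113e-08 / 9.054e-04 = 1.007e-04 m.

value=1.007e-04 m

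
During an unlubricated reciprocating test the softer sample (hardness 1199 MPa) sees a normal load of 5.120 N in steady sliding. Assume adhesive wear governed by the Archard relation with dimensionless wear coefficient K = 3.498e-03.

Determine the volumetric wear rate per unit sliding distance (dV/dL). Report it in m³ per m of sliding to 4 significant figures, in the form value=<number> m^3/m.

value=1.494e-11 m^3/m

The intermediates are shown rounded — each operation holds full float precision. Rounded just once, at four significant figures.
Convert: Hardness H = 1199 MPa = 1.199e+09 Pa.
SI base units throughout: W = 5.120 N, H = 1.199e+09 Pa, K = 3.498e-03.
Rate of wear dV/dL = K·W/H, so: 3.498e-03 · 5.120 / 1.199e+09 = 1.494e-11 m³/m.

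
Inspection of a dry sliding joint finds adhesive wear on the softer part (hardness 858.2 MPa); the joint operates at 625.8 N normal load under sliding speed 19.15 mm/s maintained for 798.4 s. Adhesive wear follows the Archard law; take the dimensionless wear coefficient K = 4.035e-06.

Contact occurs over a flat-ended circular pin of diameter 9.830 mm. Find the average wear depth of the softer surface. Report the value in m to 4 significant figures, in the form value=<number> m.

value=5.928e-07 m

Printed values are rounded. The computation runs at full float precision — rounded just once, at four significant figures.
Convert: Sliding speed v = 19.15 mm/s = 0.01915 m/s. Sliding distance L = v·t = 0.01915 m/s × 798.4 s = 15.29 m.
Convert: Hardness H = 858.2 MPa = 8.582e+08 Pa.
Convert: Pin diameter d = 9.830 mm = 0.009830 m. Contact area A = π·d²/4 = π·(0.009830 m)²/4 = 7.589e-05 m².
Collected in SI base units: W = 625.8 N, H = 8.582e+08 Pa, K = 4.035e-06.
Volume removed: V = K·W·L/H = 4.035e-06 · 625.8 · 15.29 / 8.582e+08 = 4.499e-11 m³.
Mean depth h = V/A = 4.499e-11 / 7.589e-05 = 5.928e-07 m.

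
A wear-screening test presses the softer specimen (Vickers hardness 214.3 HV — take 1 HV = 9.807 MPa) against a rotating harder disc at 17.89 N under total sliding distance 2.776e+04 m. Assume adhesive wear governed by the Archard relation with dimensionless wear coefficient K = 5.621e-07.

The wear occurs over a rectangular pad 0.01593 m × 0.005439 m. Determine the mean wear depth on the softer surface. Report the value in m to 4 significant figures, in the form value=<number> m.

Intermediate values are shown rounded, and all arithmetic keeps full precision; one final rounding, at 4 significant digits.
Hardness H = 214.3 HV × 9.807 MPa/HV = 2102 MPa = 2.102e+09 Pa.
Contact area A = 0.01593 m × 0.005439 m = 8.664e-05 m².
In SI base units, W = 17.89 N, H = 2.102e+09 Pa, K = 5.621e-07.
Archard relation: V = K·W·L/H = 5.621e-07 · 17.89 · 2.776e+04 / 2.102e+09 = 1.328e-10 m³.
Depth h = V/A = 1.328e-10 / 8.664e-05 = 1.533e-06 m.

value=1.533e-06 m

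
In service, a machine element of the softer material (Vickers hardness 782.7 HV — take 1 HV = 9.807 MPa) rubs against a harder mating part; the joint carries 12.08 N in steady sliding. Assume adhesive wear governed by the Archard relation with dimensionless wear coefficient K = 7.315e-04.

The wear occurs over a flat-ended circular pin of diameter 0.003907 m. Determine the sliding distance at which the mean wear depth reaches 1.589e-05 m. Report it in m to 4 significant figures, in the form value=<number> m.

value=165.5 m

Every step carries full float precision; intermediate values are shown rounded — a single final rounding: 4 significant figures.
Hardness H = 782.7 HV × 9.807 MPa/HV = 7676 MPa = 7.676e+09 Pa.
Contact area A = π·d²/4 = π·(0.003907 m)²/4 = 1.199e-05 m².
Working in SI base units: W = 12.08 N, H = 7.676e+09 Pa, K = 7.315e-04.
Limit volume V_lim = h_lim·A = 1.589e-05 · 1.199e-05 = 1.905e-10 m³.
Sliding life L = V_lim·H/(K·W) = 1.905e-10 · 7.676e+09 / (7.315e-04 · 12.08) = 165.5 m.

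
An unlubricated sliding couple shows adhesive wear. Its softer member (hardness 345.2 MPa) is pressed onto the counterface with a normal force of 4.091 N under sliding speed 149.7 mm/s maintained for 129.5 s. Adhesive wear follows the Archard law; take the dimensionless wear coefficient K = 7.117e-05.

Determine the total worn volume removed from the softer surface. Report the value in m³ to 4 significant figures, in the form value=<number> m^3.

value=1.635e-11 m^3

The algebra keeps exact precision, and intermediates are shown rounded — rounded once at the end, at 4 significant digits.
Convert: Sliding speed v = 149.7 mm/s = 0.1497 m/s. Total distance L = v·t = 0.1497 m/s × 129.5 s = 19.39 m.
Convert: Hardness H = 345.2 MPa = 3.452e+08 Pa.
Collected in SI base units: W = 4.091 N, H = 3.452e+08 Pa, K = 7.117e-05.
Archard relation: V = K·W·L/H = 7.117e-05 · 4.091 · 19.39 / 3.452e+08 = 1.635e-11 m³.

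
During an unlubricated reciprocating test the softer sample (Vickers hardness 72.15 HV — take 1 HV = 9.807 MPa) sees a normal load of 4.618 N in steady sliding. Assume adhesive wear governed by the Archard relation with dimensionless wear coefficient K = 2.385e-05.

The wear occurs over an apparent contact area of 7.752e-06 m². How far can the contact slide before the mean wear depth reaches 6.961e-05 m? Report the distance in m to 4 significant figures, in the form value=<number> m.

value=3467 m

Intermediate values appear rounded. The algebra maintains exact precision, and one final rounding, at four significant digits.
Convert: Hardness H = 72.15 HV × 9.807 MPa/HV = 707.6 MPa = 7.076e+08 Pa.
SI base units throughout: W = 4.618 N, H = 7.076e+08 Pa, K = 2.385e-05.
Limit volume V_lim = h_lim·A = 6.961e-05 · 7.752e-06 = 5.396e-10 m³.
Inverting, life L = V_lim·H/(K·W) = 5.396e-10 · 7.076e+08 / (2.385e-05 · 4.618) = 3467 m.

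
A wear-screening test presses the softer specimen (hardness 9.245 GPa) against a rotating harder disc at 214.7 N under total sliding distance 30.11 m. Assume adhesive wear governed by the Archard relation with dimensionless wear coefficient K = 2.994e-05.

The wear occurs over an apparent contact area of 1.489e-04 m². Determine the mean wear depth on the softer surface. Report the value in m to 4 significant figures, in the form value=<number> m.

value=1.406e-07 m

All working math holds full float precision, and intermediate values are printed rounded, and rounded just once: four significant digits.
Hardness H = 9.245 GPa = 9.245e+09 Pa.
Working in SI base units: W = 214.7 N, H = 9.245e+09 Pa, K = 2.994e-05.
Archard relation: V = K·W·L/H = 2.994e-05 · 214.7 · 30.11 / 9.245e+09 = 2.094e-11 m³.
Wear depth h = V/A = 2.094e-11 / 1.489e-04 = 1.406e-07 m.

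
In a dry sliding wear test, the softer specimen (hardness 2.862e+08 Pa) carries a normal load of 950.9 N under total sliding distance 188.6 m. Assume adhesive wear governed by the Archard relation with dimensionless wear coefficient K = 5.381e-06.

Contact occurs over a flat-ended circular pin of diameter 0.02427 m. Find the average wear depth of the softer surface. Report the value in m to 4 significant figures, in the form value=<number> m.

value=7.289e-06 m

The algebra maintains full precision — intermediates are printed rounded. Rounded just once to four significant figures.
Convert: Contact area A = π·d²/4 = π·(0.02427 m)²/4 = 4.626e-04 m².
Working in SI base units: W = 950.9 N, H = 2.862e+08 Pa, K = 5.381e-06.
Worn volume V = K·W·L/H = 5.381e-06 · 950.9 · 188.6 / 2.862e+08 = 3.372e-09 m³.
Wear depth h = V/A = 3.372e-09 / 4.626e-04 = 7.289e-06 m.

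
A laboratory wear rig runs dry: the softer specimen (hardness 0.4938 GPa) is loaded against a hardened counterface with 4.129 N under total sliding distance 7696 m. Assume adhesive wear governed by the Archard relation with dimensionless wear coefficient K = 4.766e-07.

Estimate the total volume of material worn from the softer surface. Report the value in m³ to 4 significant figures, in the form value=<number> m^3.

value=3.067e-11 m^3

Every step carries full precision — the intermediates appear rounded — a lone final rounding to four significant digits.
Hardness H = 0.4938 GPa = 4.938e+08 Pa.
SI base units throughout: W = 4.129 N, H = 4.938e+08 Pa, K = 4.766e-07.
By Archard's law, V = K·W·L/H = 4.766e-07 · 4.129 · 7696 / 4.938e+08 = 3.067e-11 m³.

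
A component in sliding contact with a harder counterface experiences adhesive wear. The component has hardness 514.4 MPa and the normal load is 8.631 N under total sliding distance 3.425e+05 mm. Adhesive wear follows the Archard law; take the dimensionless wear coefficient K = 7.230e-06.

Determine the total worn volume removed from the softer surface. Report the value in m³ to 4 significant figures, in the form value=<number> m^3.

The intermediates are displayed rounded. Each operation runs at full precision, and one last rounding, at four significant figures.
Convert: Sliding distance L = 3.425e+05 mm = 342.5 m.
Convert: Hardness H = 514.4 MPa = 5.144e+08 Pa.
Collected in SI base units: W = 8.631 N, H = 5.144e+08 Pa, K = 7.230e-06.
The Archard volume V = K·W·L/H = 7.230e-06 · 8.631 · 342.5 / 5.144e+08 = 4.155e-11 m³.

value=4.155e-11 m^3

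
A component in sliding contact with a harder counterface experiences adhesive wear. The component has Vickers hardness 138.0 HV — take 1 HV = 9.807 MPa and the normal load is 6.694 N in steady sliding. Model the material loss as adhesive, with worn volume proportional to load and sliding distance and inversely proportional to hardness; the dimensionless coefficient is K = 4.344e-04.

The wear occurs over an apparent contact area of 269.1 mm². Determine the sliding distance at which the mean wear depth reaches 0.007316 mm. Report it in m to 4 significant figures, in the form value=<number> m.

Each operation runs at full float precision; the intermediates are shown rounded. Rounded just once to 4 significant figures.
Convert: Hardness H = 138.0 HV × 9.807 MPa/HV = 1353 MPa = 1.353e+09 Pa.
Convert: Contact area A = 269.1 mm² = 2.691e-04 m².
Convert: Depth limit h_lim = 0.007316 mm = 7.316e-06 m.
As SI base values: W = 6.694 N, H = 1.353e+09 Pa, K = 4.344e-04.
At the depth limit, V_lim = h_lim·A = 7.316e-06 · 2.691e-04 = 1.969e-09 m³.
Life L = V_lim·H/(K·W) = 1.969e-09 · 1.353e+09 / (4.344e-04 · 6.694) = 916.3 m.

value=916.3 m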